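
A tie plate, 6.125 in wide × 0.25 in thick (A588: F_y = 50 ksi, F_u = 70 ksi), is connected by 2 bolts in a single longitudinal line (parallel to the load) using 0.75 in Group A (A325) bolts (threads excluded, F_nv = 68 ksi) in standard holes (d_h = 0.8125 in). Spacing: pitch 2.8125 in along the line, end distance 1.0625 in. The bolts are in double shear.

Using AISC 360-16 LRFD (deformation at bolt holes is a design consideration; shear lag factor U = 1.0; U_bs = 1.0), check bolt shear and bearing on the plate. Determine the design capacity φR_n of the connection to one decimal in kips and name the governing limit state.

Bolt shear: A_b = π(0.75)²/4 = 0.44179 in². φR_n = 0.75 × 68 × 0.44179 × 2 × 2 = 90.1 kips.
Bearing (0.25 in plate, F_u = 70 ksi): end bolts L_c = 1.0625 − 0.8125/2 = 0.65625, R_n = min(1.2×0.65625×0.25×70, 2.4×0.75×0.25×70) = 13.781 kips/bolt; interior L_c = 2.8125 − 0.8125 = 2, R_n = 31.5 kips/bolt. φR_n = 0.75 × (1×13.781 + 1×31.5) = 34.0 kips.
Governing: min(90.1, 34.0) = 34.0 kips → bearing.

34.0 kips (bearing governs)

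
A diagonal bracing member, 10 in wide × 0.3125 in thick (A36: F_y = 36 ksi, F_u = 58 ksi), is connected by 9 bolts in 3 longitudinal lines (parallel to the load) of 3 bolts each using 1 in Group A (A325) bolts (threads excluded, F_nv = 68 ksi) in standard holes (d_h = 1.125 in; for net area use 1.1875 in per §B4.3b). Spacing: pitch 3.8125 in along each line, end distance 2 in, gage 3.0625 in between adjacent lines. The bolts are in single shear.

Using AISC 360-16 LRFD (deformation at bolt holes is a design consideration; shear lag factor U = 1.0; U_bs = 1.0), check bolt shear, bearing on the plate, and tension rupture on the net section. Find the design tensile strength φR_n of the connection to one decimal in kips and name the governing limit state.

87.5 kips (net-section rupture governs)

Bolt shear: A_b = π(1)²/4 = 0.7854 in². φR_n = 0.75 × 68 × 0.7854 × 9 × 1 = 360.5 kips.
Bearing (0.3125 in plate, F_u = 58 ksi): end bolts L_c = 2 − 1.125/2 = 1.4375, R_n = min(1.2×1.4375×0.3125×58, 2.4×1×0.3125×58) = 31.266 kips/bolt; interior L_c = 3.8125 − 1.125 = 2.6875, R_n = 43.5 kips/bolt. φR_n = 0.75 × (3×31.266 + 6×43.5) = 266.1 kips.
Tension rupture (net): A_n = (10 − 3×1.1875)×0.3125 = 2.0117 in² (U = 1.0, A_e = A_n). φR_n = 0.75 × 58 × 2.0117 = 87.5 kips.
Governing: min(360.5, 266.1, 87.5) = 87.5 kips → net-section rupture.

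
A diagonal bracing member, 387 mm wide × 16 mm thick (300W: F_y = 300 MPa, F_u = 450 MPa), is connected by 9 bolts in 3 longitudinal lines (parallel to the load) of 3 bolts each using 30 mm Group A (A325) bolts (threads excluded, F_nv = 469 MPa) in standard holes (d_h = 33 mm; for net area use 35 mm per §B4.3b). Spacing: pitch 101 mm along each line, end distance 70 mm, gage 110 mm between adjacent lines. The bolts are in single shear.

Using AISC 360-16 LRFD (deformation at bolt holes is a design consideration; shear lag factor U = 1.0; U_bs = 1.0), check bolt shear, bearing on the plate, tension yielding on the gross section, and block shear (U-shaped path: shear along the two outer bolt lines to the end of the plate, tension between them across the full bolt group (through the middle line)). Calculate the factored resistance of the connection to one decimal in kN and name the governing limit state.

1671.8 kN (gross-section yield governs)

Bolt shear: A_b = π(30)²/4 = 706.86 mm². φR_n = 0.75 × 469 × 706.86 × 9 × 1 = 2237.7 kN.
Bearing (16 mm plate, F_u = 450 MPa): end bolts L_c = 70 − 33/2 = 53.5, R_n = min(1.2×53.5×16×450, 2.4×30×16×450) = 462.24 kN/bolt; interior L_c = 101 − 33 = 68, R_n = 518.4 kN/bolt. φR_n = 0.75 × (3×462.24 + 6×518.4) = 3372.8 kN.
Tension yield (gross): A_g = 387×16 = 6192 mm². φR_n = 0.90 × 300 × 6192 = 1671.8 kN.
Block shear: shear path 2×[70+2×101] = 2×272 mm, A_gv = 8704, A_nv = 2×(272 − 2.5×35)×16 = 5904 mm²; tension across gage: (220 − 2×35)×16 = 2400 mm². R_n = min(0.6×450×5904, 0.6×300×8704) + 1.0×450×2400 = min(1594.1, 1566.7) + 1080 = 2646.7 kN. φR_n = 0.75 × 2646.7 = 1985.0 kN.
Governing: min(2237.7, 3372.8, 1671.8, 1985.0) = 1671.8 kN → gross-section yield.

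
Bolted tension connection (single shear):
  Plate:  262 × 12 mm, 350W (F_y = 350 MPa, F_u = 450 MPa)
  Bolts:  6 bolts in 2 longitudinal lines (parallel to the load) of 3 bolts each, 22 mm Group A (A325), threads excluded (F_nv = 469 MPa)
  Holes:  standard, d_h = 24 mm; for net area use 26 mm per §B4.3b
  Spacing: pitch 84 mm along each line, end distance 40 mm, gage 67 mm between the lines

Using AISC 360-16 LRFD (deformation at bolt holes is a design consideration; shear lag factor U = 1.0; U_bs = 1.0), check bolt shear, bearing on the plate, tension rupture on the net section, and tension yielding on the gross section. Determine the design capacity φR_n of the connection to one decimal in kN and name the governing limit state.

Bolt shear: A_b = π(22)²/4 = 380.13 mm². φR_n = 0.75 × 469 × 380.13 × 6 × 1 = 802.3 kN.
Bearing (12 mm plate, F_u = 450 MPa): end bolts L_c = 40 − 24/2 = 28, R_n = min(1.2×28×12×450, 2.4×22×12×450) = 181.44 kN/bolt; interior L_c = 84 − 24 = 60, R_n = 285.12 kN/bolt. φR_n = 0.75 × (2×181.44 + 4×285.12) = 1127.5 kN.
Tension rupture (net): A_n = (262 − 2×26)×12 = 2520 mm² (U = 1.0, A_e = A_n). φR_n = 0.75 × 450 × 2520 = 850.5 kN.
Tension yield (gross): A_g = 262×12 = 3144 mm². φR_n = 0.90 × 350 × 3144 = 990.4 kN.
Governing: min(802.3, 1127.5, 850.5, 990.4) = 802.3 kN → bolt shear.

802.3 kN (bolt shear governs)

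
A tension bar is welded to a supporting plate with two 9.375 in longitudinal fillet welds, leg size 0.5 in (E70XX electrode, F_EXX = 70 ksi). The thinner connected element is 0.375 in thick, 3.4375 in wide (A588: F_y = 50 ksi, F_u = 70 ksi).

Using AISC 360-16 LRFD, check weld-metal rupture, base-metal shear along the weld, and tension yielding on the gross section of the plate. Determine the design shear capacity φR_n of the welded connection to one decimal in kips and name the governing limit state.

58.0 kips (gross-section yield governs)

Weld metal: throat = 0.707×0.5 = 0.3535 in, L = 2×9.375 = 18.75 in. φR_n = 0.75 × 0.6 × 70 × 0.3535 × 18.75 = 208.8 kips.
Base metal shear (0.375 in plate): yield φR_n = 1.0×0.6×50×0.375×18.75 = 210.9 kips; rupture φR_n = 0.75×0.6×70×0.375×18.75 = 221.5 kips; take 210.9 kips (yield).
Tension yield (gross): A_g = 3.4375×0.375 = 1.2891 in². φR_n = 0.90 × 50 × 1.2891 = 58.0 kips.
Governing: min(208.8, 210.9, 58.0) = 58.0 kips → gross-section yield.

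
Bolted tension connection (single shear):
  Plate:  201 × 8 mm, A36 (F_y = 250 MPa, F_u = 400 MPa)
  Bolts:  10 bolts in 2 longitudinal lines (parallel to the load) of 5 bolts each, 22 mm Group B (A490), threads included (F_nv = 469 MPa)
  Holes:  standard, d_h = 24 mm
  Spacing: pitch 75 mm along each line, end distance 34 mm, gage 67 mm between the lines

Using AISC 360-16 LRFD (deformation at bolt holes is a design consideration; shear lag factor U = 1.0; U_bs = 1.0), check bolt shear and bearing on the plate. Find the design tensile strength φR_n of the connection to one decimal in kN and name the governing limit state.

Bolt shear: A_b = π(22)²/4 = 380.13 mm². φR_n = 0.75 × 469 × 380.13 × 10 × 1 = 1337.1 kN.
Bearing (8 mm plate, F_u = 400 MPa): end bolts L_c = 34 − 24/2 = 22, R_n = min(1.2×22×8×400, 2.4×22×8×400) = 84.48 kN/bolt; interior L_c = 75 − 24 = 51, R_n = 168.96 kN/bolt. φR_n = 0.75 × (2×84.48 + 8×168.96) = 1140.5 kN.
Governing: min(1337.1, 1140.5) = 1140.5 kN → bearing.

1140.5 kN (bearing governs)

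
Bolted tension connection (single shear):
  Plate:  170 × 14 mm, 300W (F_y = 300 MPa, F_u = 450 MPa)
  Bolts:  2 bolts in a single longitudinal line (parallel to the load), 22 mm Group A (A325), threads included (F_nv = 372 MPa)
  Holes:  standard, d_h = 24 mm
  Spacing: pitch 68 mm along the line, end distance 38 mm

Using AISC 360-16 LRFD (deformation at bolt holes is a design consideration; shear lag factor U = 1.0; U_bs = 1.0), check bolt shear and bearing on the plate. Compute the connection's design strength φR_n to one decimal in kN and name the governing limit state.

Bolt shear: A_b = π(22)²/4 = 380.13 mm². φR_n = 0.75 × 372 × 380.13 × 2 × 1 = 212.1 kN.
Bearing (14 mm plate, F_u = 450 MPa): end bolts L_c = 38 − 24/2 = 26, R_n = min(1.2×26×14×450, 2.4×22×14×450) = 196.56 kN/bolt; interior L_c = 68 − 24 = 44, R_n = 332.64 kN/bolt. φR_n = 0.75 × (1×196.56 + 1×332.64) = 396.9 kN.
Governing: min(212.1, 396.9) = 212.1 kN → bolt shear.

212.1 kN (bolt shear governs)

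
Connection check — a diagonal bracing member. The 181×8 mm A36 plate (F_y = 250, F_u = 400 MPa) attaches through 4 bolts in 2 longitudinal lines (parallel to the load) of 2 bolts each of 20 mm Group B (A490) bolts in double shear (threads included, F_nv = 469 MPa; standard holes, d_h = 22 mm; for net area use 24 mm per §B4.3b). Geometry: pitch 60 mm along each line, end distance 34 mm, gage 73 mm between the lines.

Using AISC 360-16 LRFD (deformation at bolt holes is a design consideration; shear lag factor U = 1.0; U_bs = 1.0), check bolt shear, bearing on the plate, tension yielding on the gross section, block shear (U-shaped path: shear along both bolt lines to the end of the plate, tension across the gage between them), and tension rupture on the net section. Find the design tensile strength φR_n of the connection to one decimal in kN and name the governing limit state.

Bolt shear: A_b = π(20)²/4 = 314.16 mm². φR_n = 0.75 × 469 × 314.16 × 4 × 2 = 884.0 kN.
Bearing (8 mm plate, F_u = 400 MPa): end bolts L_c = 34 − 22/2 = 23, R_n = min(1.2×23×8×400, 2.4×20×8×400) = 88.32 kN/bolt; interior L_c = 60 − 22 = 38, R_n = 145.92 kN/bolt. φR_n = 0.75 × (2×88.32 + 2×145.92) = 351.4 kN.
Tension yield (gross): A_g = 181×8 = 1448 mm². φR_n = 0.90 × 250 × 1448 = 325.8 kN.
Block shear: shear path 2×[34+1×60] = 2×94 mm, A_gv = 1504, A_nv = 2×(94 − 1.5×24)×8 = 928 mm²; tension across gage: (73 − 1×24)×8 = 392 mm². R_n = min(0.6×400×928, 0.6×250×1504) + 1.0×400×392 = min(222.72, 225.6) + 156.8 = 379.52 kN. φR_n = 0.75 × 379.52 = 284.6 kN.
Tension rupture (net): A_n = (181 − 2×24)×8 = 1064 mm² (U = 1.0, A_e = A_n). φR_n = 0.75 × 400 × 1064 = 319.2 kN.
Governing: min(884.0, 351.4, 325.8, 284.6, 319.2) = 284.6 kN → block shear.

284.6 kN (block shear governs)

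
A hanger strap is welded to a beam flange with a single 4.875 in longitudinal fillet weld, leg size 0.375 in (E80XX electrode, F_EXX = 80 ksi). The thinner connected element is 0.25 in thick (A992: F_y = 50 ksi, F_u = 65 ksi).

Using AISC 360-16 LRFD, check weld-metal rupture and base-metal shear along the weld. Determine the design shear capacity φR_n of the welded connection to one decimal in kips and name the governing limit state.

35.6 kips (base-metal shear governs)

Weld metal: throat = 0.707×0.375 = 0.26513 in, L = 4.875 in. φR_n = 0.75 × 0.6 × 80 × 0.26513 × 4.875 = 46.5 kips.
Base metal shear (0.25 in plate): yield φR_n = 1.0×0.6×50×0.25×4.875 = 36.6 kips; rupture φR_n = 0.75×0.6×65×0.25×4.875 = 35.6 kips; take 35.6 kips (rupture).
Governing: min(46.5, 35.6) = 35.6 kips → base-metal shear.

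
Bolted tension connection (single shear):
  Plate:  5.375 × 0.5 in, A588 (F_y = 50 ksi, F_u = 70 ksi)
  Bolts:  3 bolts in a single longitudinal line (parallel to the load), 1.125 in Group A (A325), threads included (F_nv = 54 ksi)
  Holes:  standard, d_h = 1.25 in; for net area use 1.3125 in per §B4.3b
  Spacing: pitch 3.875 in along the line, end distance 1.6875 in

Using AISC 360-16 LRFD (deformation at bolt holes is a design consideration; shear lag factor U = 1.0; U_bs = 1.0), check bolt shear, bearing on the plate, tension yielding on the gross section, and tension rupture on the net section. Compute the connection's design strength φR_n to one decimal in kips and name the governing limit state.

Bolt shear: A_b = π(1.125)²/4 = 0.99402 in². φR_n = 0.75 × 54 × 0.99402 × 3 × 1 = 120.8 kips.
Bearing (0.5 in plate, F_u = 70 ksi): end bolts L_c = 1.6875 − 1.25/2 = 1.0625, R_n = min(1.2×1.0625×0.5×70, 2.4×1.125×0.5×70) = 44.625 kips/bolt; interior L_c = 3.875 − 1.25 = 2.625, R_n = 94.5 kips/bolt. φR_n = 0.75 × (1×44.625 + 2×94.5) = 175.2 kips.
Tension yield (gross): A_g = 5.375×0.5 = 2.6875 in². φR_n = 0.90 × 50 × 2.6875 = 120.9 kips.
Tension rupture (net): A_n = (5.375 − 1×1.3125)×0.5 = 2.0313 in² (U = 1.0, A_e = A_n). φR_n = 0.75 × 70 × 2.0313 = 106.6 kips.
Governing: min(120.8, 175.2, 120.9, 106.6) = 106.6 kips → net-section rupture.

106.6 kips (net-section rupture governs)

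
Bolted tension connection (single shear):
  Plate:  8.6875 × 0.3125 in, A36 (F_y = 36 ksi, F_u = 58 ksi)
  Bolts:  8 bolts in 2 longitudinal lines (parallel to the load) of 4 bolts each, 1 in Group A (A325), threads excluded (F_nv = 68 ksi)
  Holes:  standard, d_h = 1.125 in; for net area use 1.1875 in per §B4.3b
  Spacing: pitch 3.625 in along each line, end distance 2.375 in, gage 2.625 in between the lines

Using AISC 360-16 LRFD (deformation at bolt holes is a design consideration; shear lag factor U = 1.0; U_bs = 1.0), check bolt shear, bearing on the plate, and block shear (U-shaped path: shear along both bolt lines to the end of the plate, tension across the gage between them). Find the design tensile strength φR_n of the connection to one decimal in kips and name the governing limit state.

Bolt shear: A_b = π(1)²/4 = 0.7854 in². φR_n = 0.75 × 68 × 0.7854 × 8 × 1 = 320.4 kips.
Bearing (0.3125 in plate, F_u = 58 ksi): end bolts L_c = 2.375 − 1.125/2 = 1.8125, R_n = min(1.2×1.8125×0.3125×58, 2.4×1×0.3125×58) = 39.422 kips/bolt; interior L_c = 3.625 − 1.125 = 2.5, R_n = 43.5 kips/bolt. φR_n = 0.75 × (2×39.422 + 6×43.5) = 254.9 kips.
Block shear: shear path 2×[2.375+3×3.625] = 2×13.25 in, A_gv = 8.2813, A_nv = 2×(13.25 − 3.5×1.1875)×0.3125 = 5.6836 in²; tension across gage: (2.625 − 1×1.1875)×0.3125 = 0.44922 in². R_n = min(0.6×58×5.6836, 0.6×36×8.2813) + 1.0×58×0.44922 = min(197.79, 178.88) + 26.055 = 204.94 kips. φR_n = 0.75 × 204.94 = 153.7 kips.
Governing: min(320.4, 254.9, 153.7) = 153.7 kips → block shear.

153.7 kips (block shear governs)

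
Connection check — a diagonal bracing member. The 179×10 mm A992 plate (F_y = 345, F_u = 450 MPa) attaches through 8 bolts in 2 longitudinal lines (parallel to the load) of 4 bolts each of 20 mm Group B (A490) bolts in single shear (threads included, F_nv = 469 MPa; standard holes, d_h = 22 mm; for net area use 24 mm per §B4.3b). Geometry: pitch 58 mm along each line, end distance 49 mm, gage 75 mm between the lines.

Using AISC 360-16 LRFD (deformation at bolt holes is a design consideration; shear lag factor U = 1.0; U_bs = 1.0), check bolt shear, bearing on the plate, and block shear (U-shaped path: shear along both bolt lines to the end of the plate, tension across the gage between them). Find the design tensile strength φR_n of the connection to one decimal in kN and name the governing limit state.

Bolt shear: A_b = π(20)²/4 = 314.16 mm². φR_n = 0.75 × 469 × 314.16 × 8 × 1 = 884.0 kN.
Bearing (10 mm plate, F_u = 450 MPa): end bolts L_c = 49 − 22/2 = 38, R_n = min(1.2×38×10×450, 2.4×20×10×450) = 205.2 kN/bolt; interior L_c = 58 − 22 = 36, R_n = 194.4 kN/bolt. φR_n = 0.75 × (2×205.2 + 6×194.4) = 1182.6 kN.
Block shear: shear path 2×[49+3×58] = 2×223 mm, A_gv = 4460, A_nv = 2×(223 − 3.5×24)×10 = 2780 mm²; tension across gage: (75 − 1×24)×10 = 510 mm². R_n = min(0.6×450×2780, 0.6×345×4460) + 1.0×450×510 = min(750.6, 923.22) + 229.5 = 980.1 kN. φR_n = 0.75 × 980.1 = 735.1 kN.
Governing: min(884.0, 1182.6, 735.1) = 735.1 kN → block shear.

735.1 kN (block shear governs)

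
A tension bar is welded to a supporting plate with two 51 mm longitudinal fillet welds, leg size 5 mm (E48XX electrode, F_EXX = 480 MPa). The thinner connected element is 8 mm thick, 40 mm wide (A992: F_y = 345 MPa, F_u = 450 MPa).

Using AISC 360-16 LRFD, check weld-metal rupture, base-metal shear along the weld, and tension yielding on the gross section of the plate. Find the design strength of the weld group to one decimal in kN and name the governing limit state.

Weld metal: throat = 0.707×5 = 3.535 mm, L = 2×51 = 102 mm. φR_n = 0.75 × 0.6 × 480 × 3.535 × 102 = 77.9 kN.
Base metal shear (8 mm plate): yield φR_n = 1.0×0.6×345×8×102 = 168.9 kN; rupture φR_n = 0.75×0.6×450×8×102 = 165.2 kN; take 165.2 kN (rupture).
Tension yield (gross): A_g = 40×8 = 320 mm². φR_n = 0.90 × 345 × 320 = 99.4 kN.
Governing: min(77.9, 165.2, 99.4) = 77.9 kN → weld metal.

77.9 kN (weld metal governs)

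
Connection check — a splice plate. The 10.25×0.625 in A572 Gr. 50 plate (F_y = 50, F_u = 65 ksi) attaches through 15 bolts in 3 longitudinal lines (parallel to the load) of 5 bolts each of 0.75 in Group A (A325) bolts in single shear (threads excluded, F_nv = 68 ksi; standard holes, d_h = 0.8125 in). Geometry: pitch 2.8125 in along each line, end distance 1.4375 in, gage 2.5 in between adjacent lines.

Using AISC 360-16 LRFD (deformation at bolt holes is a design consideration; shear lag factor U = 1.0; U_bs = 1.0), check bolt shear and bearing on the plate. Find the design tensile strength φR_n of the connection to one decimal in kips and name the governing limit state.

Bolt shear: A_b = π(0.75)²/4 = 0.44179 in². φR_n = 0.75 × 68 × 0.44179 × 15 × 1 = 338.0 kips.
Bearing (0.625 in plate, F_u = 65 ksi): end bolts L_c = 1.4375 − 0.8125/2 = 1.03125, R_n = min(1.2×1.03125×0.625×65, 2.4×0.75×0.625×65) = 50.273 kips/bolt; interior L_c = 2.8125 − 0.8125 = 2, R_n = 73.125 kips/bolt. φR_n = 0.75 × (3×50.273 + 12×73.125) = 771.2 kips.
Governing: min(338.0, 771.2) = 338.0 kips → bolt shear.

338.0 kips (bolt shear governs)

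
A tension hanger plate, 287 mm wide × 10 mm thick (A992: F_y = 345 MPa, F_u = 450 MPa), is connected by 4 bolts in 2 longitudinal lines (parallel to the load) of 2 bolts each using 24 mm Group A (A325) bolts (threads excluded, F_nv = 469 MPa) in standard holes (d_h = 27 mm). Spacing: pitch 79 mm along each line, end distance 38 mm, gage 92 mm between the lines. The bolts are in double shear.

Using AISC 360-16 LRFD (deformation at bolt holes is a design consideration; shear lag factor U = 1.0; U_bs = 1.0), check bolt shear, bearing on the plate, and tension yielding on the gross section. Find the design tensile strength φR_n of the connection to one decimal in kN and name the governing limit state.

Bolt shear: A_b = π(24)²/4 = 452.39 mm². φR_n = 0.75 × 469 × 452.39 × 4 × 2 = 1273.0 kN.
Bearing (10 mm plate, F_u = 450 MPa): end bolts L_c = 38 − 27/2 = 24.5, R_n = min(1.2×24.5×10×450, 2.4×24×10×450) = 132.3 kN/bolt; interior L_c = 79 − 27 = 52, R_n = 259.2 kN/bolt. φR_n = 0.75 × (2×132.3 + 2×259.2) = 587.3 kN.
Tension yield (gross): A_g = 287×10 = 2870 mm². φR_n = 0.90 × 345 × 2870 = 891.1 kN.
Governing: min(1273.0, 587.3, 891.1) = 587.3 kN → bearing.

587.3 kN (bearing governs)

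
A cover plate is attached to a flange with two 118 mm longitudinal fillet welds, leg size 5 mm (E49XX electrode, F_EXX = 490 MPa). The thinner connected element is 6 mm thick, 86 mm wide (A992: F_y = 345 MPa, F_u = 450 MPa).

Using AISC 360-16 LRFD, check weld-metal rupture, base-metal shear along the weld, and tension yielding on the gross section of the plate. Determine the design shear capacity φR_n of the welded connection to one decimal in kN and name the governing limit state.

160.2 kN (gross-section yield governs)

Weld metal: throat = 0.707×5 = 3.535 mm, L = 2×118 = 236 mm. φR_n = 0.75 × 0.6 × 490 × 3.535 × 236 = 184.0 kN.
Base metal shear (6 mm plate): yield φR_n = 1.0×0.6×345×6×236 = 293.1 kN; rupture φR_n = 0.75×0.6×450×6×236 = 286.7 kN; take 286.7 kN (rupture).
Tension yield (gross): A_g = 86×6 = 516 mm². φR_n = 0.90 × 345 × 516 = 160.2 kN.
Governing: min(184.0, 286.7, 160.2) = 160.2 kN → gross-section yield.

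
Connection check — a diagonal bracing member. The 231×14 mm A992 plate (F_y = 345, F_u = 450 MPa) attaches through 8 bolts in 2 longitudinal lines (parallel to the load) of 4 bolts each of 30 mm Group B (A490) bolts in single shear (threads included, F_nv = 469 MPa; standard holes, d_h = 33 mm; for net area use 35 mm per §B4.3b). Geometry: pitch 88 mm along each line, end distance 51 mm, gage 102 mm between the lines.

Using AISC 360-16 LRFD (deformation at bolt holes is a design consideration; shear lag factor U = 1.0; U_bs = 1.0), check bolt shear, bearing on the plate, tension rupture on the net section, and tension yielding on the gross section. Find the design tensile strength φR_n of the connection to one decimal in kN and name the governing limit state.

Bolt shear: A_b = π(30)²/4 = 706.86 mm². φR_n = 0.75 × 469 × 706.86 × 8 × 1 = 1989.1 kN.
Bearing (14 mm plate, F_u = 450 MPa): end bolts L_c = 51 − 33/2 = 34.5, R_n = min(1.2×34.5×14×450, 2.4×30×14×450) = 260.82 kN/bolt; interior L_c = 88 − 33 = 55, R_n = 415.8 kN/bolt. φR_n = 0.75 × (2×260.82 + 6×415.8) = 2262.3 kN.
Tension rupture (net): A_n = (231 − 2×35)×14 = 2254 mm² (U = 1.0, A_e = A_n). φR_n = 0.75 × 450 × 2254 = 760.7 kN.
Tension yield (gross): A_g = 231×14 = 3234 mm². φR_n = 0.90 × 345 × 3234 = 1004.2 kN.
Governing: min(1989.1, 2262.3, 760.7, 1004.2) = 760.7 kN → net-section rupture.

760.7 kN (net-section rupture governs)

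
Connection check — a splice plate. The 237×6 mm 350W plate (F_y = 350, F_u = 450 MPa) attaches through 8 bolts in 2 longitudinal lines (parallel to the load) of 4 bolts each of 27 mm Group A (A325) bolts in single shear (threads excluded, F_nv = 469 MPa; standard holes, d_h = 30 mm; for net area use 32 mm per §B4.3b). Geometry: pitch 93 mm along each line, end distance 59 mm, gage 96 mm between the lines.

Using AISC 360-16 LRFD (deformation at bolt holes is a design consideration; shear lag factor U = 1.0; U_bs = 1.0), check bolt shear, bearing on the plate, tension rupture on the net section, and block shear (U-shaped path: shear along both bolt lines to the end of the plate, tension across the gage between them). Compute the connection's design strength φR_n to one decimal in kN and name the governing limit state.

350.3 kN (net-section rupture governs)

Bolt shear: A_b = π(27)²/4 = 572.56 mm². φR_n = 0.75 × 469 × 572.56 × 8 × 1 = 1611.2 kN.
Bearing (6 mm plate, F_u = 450 MPa): end bolts L_c = 59 − 30/2 = 44, R_n = min(1.2×44×6×450, 2.4×27×6×450) = 142.56 kN/bolt; interior L_c = 93 − 30 = 63, R_n = 174.96 kN/bolt. φR_n = 0.75 × (2×142.56 + 6×174.96) = 1001.2 kN.
Tension rupture (net): A_n = (237 − 2×32)×6 = 1038 mm² (U = 1.0, A_e = A_n). φR_n = 0.75 × 450 × 1038 = 350.3 kN.
Block shear: shear path 2×[59+3×93] = 2×338 mm, A_gv = 4056, A_nv = 2×(338 − 3.5×32)×6 = 2712 mm²; tension across gage: (96 − 1×32)×6 = 384 mm². R_n = min(0.6×450×2712, 0.6×350×4056) + 1.0×450×384 = min(732.24, 851.76) + 172.8 = 905.04 kN. φR_n = 0.75 × 905.04 = 678.8 kN.
Governing: min(1611.2, 1001.2, 350.3, 678.8) = 350.3 kN → net-section rupture.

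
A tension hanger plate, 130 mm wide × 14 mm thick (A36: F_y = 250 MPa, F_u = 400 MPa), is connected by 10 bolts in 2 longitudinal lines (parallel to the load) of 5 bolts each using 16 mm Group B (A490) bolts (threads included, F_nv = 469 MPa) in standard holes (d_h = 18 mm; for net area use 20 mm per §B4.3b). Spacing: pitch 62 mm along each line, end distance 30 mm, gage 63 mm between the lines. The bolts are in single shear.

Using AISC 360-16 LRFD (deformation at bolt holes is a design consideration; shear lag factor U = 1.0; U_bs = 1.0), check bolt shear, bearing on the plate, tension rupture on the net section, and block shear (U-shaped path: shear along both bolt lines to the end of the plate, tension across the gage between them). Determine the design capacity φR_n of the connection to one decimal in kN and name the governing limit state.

Bolt shear: A_b = π(16)²/4 = 201.06 mm². φR_n = 0.75 × 469 × 201.06 × 10 × 1 = 707.2 kN.
Bearing (14 mm plate, F_u = 400 MPa): end bolts L_c = 30 − 18/2 = 21, R_n = min(1.2×21×14×400, 2.4×16×14×400) = 141.12 kN/bolt; interior L_c = 62 − 18 = 44, R_n = 215.04 kN/bolt. φR_n = 0.75 × (2×141.12 + 8×215.04) = 1501.9 kN.
Tension rupture (net): A_n = (130 − 2×20)×14 = 1260 mm² (U = 1.0, A_e = A_n). φR_n = 0.75 × 400 × 1260 = 378.0 kN.
Block shear: shear path 2×[30+4×62] = 2×278 mm, A_gv = 7784, A_nv = 2×(278 − 4.5×20)×14 = 5264 mm²; tension across gage: (63 − 1×20)×14 = 602 mm². R_n = min(0.6×400×5264, 0.6×250×7784) + 1.0×400×602 = min(1263.4, 1167.6) + 240.8 = 1408.4 kN. φR_n = 0.75 × 1408.4 = 1056.3 kN.
Governing: min(707.2, 1501.9, 378.0, 1056.3) = 378.0 kN → net-section rupture.

378.0 kN (net-section rupture governs)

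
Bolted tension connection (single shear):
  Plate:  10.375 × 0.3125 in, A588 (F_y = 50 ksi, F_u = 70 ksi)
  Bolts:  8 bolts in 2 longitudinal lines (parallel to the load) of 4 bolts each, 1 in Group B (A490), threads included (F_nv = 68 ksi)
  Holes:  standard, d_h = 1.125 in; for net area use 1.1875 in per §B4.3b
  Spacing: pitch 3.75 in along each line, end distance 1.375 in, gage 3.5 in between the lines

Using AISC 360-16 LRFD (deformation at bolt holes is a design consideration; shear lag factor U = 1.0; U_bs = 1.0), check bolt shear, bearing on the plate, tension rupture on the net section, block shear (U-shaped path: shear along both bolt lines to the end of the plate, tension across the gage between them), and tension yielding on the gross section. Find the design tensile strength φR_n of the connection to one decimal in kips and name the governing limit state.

131.3 kips (net-section rupture governs)

Bolt shear: A_b = π(1)²/4 = 0.7854 in². φR_n = 0.75 × 68 × 0.7854 × 8 × 1 = 320.4 kips.
Bearing (0.3125 in plate, F_u = 70 ksi): end bolts L_c = 1.375 − 1.125/2 = 0.8125, R_n = min(1.2×0.8125×0.3125×70, 2.4×1×0.3125×70) = 21.328 kips/bolt; interior L_c = 3.75 − 1.125 = 2.625, R_n = 52.5 kips/bolt. φR_n = 0.75 × (2×21.328 + 6×52.5) = 268.2 kips.
Tension rupture (net): A_n = (10.375 − 2×1.1875)×0.3125 = 2.5 in² (U = 1.0, A_e = A_n). φR_n = 0.75 × 70 × 2.5 = 131.3 kips.
Block shear: shear path 2×[1.375+3×3.75] = 2×12.625 in, A_gv = 7.8906, A_nv = 2×(12.625 − 3.5×1.1875)×0.3125 = 5.293 in²; tension across gage: (3.5 − 1×1.1875)×0.3125 = 0.72266 in². R_n = min(0.6×70×5.293, 0.6×50×7.8906) + 1.0×70×0.72266 = min(222.31, 236.72) + 50.586 = 272.9 kips. φR_n = 0.75 × 272.9 = 204.7 kips.
Tension yield (gross): A_g = 10.375×0.3125 = 3.2422 in². φR_n = 0.90 × 50 × 3.2422 = 145.9 kips.
Governing: min(320.4, 268.2, 131.3, 204.7, 145.9) = 131.3 kips → net-section rupture.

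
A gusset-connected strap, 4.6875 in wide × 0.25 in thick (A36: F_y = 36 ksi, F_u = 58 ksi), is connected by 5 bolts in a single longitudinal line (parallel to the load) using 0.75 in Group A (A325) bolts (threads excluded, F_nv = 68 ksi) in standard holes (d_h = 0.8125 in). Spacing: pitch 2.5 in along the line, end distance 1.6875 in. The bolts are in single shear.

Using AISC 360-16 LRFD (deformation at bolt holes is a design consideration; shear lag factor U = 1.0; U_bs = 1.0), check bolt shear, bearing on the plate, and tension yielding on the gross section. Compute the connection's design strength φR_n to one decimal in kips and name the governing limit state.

Bolt shear: A_b = π(0.75)²/4 = 0.44179 in². φR_n = 0.75 × 68 × 0.44179 × 5 × 1 = 112.7 kips.
Bearing (0.25 in plate, F_u = 58 ksi): end bolts L_c = 1.6875 − 0.8125/2 = 1.28125, R_n = min(1.2×1.28125×0.25×58, 2.4×0.75×0.25×58) = 22.294 kips/bolt; interior L_c = 2.5 − 0.8125 = 1.6875, R_n = 26.1 kips/bolt. φR_n = 0.75 × (1×22.294 + 4×26.1) = 95.0 kips.
Tension yield (gross): A_g = 4.6875×0.25 = 1.1719 in². φR_n = 0.90 × 36 × 1.1719 = 38.0 kips.
Governing: min(112.7, 95.0, 38.0) = 38.0 kips → gross-section yield.

38.0 kips (gross-section yield governs)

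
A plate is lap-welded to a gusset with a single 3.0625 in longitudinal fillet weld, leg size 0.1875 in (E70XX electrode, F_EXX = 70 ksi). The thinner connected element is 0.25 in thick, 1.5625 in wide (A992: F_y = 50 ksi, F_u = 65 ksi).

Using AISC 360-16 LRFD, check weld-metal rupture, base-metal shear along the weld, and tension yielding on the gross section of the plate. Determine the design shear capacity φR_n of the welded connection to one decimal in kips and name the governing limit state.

12.8 kips (weld metal governs)

Weld metal: throat = 0.707×0.1875 = 0.13256 in, L = 3.0625 in. φR_n = 0.75 × 0.6 × 70 × 0.13256 × 3.0625 = 12.8 kips.
Base metal shear (0.25 in plate): yield φR_n = 1.0×0.6×50×0.25×3.0625 = 23.0 kips; rupture φR_n = 0.75×0.6×65×0.25×3.0625 = 22.4 kips; take 22.4 kips (rupture).
Tension yield (gross): A_g = 1.5625×0.25 = 0.39063 in². φR_n = 0.90 × 50 × 0.39063 = 17.6 kips.
Governing: min(12.8, 22.4, 17.6) = 12.8 kips → weld metal.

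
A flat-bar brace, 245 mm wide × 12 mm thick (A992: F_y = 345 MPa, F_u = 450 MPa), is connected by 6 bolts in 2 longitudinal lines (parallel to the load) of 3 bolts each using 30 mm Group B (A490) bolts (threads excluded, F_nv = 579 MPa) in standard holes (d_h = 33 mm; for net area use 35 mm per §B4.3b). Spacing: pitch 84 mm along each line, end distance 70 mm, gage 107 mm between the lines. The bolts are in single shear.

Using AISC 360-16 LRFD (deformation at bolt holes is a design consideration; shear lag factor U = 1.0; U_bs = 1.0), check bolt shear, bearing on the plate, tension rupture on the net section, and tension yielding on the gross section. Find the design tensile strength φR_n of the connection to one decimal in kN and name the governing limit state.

708.8 kN (net-section rupture governs)

Bolt shear: A_b = π(30)²/4 = 706.86 mm². φR_n = 0.75 × 579 × 706.86 × 6 × 1 = 1841.7 kN.
Bearing (12 mm plate, F_u = 450 MPa): end bolts L_c = 70 − 33/2 = 53.5, R_n = min(1.2×53.5×12×450, 2.4×30×12×450) = 346.68 kN/bolt; interior L_c = 84 − 33 = 51, R_n = 330.48 kN/bolt. φR_n = 0.75 × (2×346.68 + 4×330.48) = 1511.5 kN.
Tension rupture (net): A_n = (245 − 2×35)×12 = 2100 mm² (U = 1.0, A_e = A_n). φR_n = 0.75 × 450 × 2100 = 708.8 kN.
Tension yield (gross): A_g = 245×12 = 2940 mm². φR_n = 0.90 × 345 × 2940 = 912.9 kN.
Governing: min(1841.7, 1511.5, 708.8, 912.9) = 708.8 kN → net-section rupture.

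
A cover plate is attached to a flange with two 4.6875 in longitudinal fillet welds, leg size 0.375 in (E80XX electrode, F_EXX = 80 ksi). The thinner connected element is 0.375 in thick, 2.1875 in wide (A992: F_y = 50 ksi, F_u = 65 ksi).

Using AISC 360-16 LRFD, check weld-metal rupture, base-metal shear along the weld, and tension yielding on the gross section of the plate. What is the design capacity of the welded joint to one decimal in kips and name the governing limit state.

36.9 kips (gross-section yield governs)

Weld metal: throat = 0.707×0.375 = 0.26513 in, L = 2×4.6875 = 9.375 in. φR_n = 0.75 × 0.6 × 80 × 0.26513 × 9.375 = 89.5 kips.
Base metal shear (0.375 in plate): yield φR_n = 1.0×0.6×50×0.375×9.375 = 105.5 kips; rupture φR_n = 0.75×0.6×65×0.375×9.375 = 102.8 kips; take 102.8 kips (rupture).
Tension yield (gross): A_g = 2.1875×0.375 = 0.82031 in². φR_n = 0.90 × 50 × 0.82031 = 36.9 kips.
Governing: min(89.5, 102.8, 36.9) = 36.9 kips → gross-section yield.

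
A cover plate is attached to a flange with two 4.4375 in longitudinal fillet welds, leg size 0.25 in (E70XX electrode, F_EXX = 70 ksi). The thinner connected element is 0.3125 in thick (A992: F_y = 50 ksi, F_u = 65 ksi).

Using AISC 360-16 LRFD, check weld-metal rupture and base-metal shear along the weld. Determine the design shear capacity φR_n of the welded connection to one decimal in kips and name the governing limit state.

Weld metal: throat = 0.707×0.25 = 0.17675 in, L = 2×4.4375 = 8.875 in. φR_n = 0.75 × 0.6 × 70 × 0.17675 × 8.875 = 49.4 kips.
Base metal shear (0.3125 in plate): yield φR_n = 1.0×0.6×50×0.3125×8.875 = 83.2 kips; rupture φR_n = 0.75×0.6×65×0.3125×8.875 = 81.1 kips; take 81.1 kips (rupture).
Governing: min(49.4, 81.1) = 49.4 kips → weld metal.

49.4 kips (weld metal governs)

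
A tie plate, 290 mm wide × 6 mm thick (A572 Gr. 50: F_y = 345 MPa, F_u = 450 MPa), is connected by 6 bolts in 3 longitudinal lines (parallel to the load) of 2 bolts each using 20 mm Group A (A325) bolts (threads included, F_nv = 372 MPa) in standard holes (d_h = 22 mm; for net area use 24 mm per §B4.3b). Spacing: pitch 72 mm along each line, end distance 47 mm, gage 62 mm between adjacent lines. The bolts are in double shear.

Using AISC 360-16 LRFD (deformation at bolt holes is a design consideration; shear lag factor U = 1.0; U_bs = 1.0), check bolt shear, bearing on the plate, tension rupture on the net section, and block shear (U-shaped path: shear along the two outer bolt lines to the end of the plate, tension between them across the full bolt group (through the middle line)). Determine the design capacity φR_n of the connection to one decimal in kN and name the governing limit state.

Bolt shear: A_b = π(20)²/4 = 314.16 mm². φR_n = 0.75 × 372 × 314.16 × 6 × 2 = 1051.8 kN.
Bearing (6 mm plate, F_u = 450 MPa): end bolts L_c = 47 − 22/2 = 36, R_n = min(1.2×36×6×450, 2.4×20×6×450) = 116.64 kN/bolt; interior L_c = 72 − 22 = 50, R_n = 129.6 kN/bolt. φR_n = 0.75 × (3×116.64 + 3×129.6) = 554.0 kN.
Tension rupture (net): A_n = (290 − 3×24)×6 = 1308 mm² (U = 1.0, A_e = A_n). φR_n = 0.75 × 450 × 1308 = 441.5 kN.
Block shear: shear path 2×[47+1×72] = 2×119 mm, A_gv = 1428, A_nv = 2×(119 − 1.5×24)×6 = 996 mm²; tension across gage: (124 − 2×24)×6 = 456 mm². R_n = min(0.6×450×996, 0.6×345×1428) + 1.0×450×456 = min(268.92, 295.6) + 205.2 = 474.12 kN. φR_n = 0.75 × 474.12 = 355.6 kN.
Governing: min(1051.8, 554.0, 441.5, 355.6) = 355.6 kN → block shear.

355.6 kN (block shear governs)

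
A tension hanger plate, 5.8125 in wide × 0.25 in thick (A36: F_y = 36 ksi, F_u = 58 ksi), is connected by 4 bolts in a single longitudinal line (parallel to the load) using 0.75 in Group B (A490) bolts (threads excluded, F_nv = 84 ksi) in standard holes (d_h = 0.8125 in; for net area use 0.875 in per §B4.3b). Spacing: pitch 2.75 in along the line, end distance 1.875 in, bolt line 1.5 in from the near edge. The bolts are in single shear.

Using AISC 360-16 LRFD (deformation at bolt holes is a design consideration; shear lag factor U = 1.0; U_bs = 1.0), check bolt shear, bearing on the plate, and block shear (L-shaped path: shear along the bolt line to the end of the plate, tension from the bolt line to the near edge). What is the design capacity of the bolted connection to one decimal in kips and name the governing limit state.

Bolt shear: A_b = π(0.75)²/4 = 0.44179 in². φR_n = 0.75 × 84 × 0.44179 × 4 × 1 = 111.3 kips.
Bearing (0.25 in plate, F_u = 58 ksi): end bolts L_c = 1.875 − 0.8125/2 = 1.46875, R_n = min(1.2×1.46875×0.25×58, 2.4×0.75×0.25×58) = 25.556 kips/bolt; interior L_c = 2.75 − 0.8125 = 1.9375, R_n = 26.1 kips/bolt. φR_n = 0.75 × (1×25.556 + 3×26.1) = 77.9 kips.
Block shear: shear path 1×[1.875+3×2.75] = 1×10.125 in, A_gv = 2.5313, A_nv = 1×(10.125 − 3.5×0.875)×0.25 = 1.7656 in²; tension to near edge: (1.5 − 0.5×0.875)×0.25 = 0.26563 in². R_n = min(0.6×58×1.7656, 0.6×36×2.5313) + 1.0×58×0.26563 = min(61.443, 54.676) + 15.407 = 70.083 kips. φR_n = 0.75 × 70.083 = 52.6 kips.
Governing: min(111.3, 77.9, 52.6) = 52.6 kips → block shear.

52.6 kips (block shear governs)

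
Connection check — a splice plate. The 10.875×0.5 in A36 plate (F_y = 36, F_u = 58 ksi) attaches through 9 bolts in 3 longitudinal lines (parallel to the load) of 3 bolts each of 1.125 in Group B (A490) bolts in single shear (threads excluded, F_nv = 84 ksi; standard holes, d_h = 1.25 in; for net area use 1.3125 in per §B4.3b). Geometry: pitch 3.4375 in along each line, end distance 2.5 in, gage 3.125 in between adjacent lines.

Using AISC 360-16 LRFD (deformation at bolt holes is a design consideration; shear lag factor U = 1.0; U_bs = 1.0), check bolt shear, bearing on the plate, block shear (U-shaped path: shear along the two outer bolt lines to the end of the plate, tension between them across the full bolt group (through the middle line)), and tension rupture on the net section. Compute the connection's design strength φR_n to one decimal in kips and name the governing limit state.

150.9 kips (net-section rupture governs)

Bolt shear: A_b = π(1.125)²/4 = 0.99402 in². φR_n = 0.75 × 84 × 0.99402 × 9 × 1 = 563.6 kips.
Bearing (0.5 in plate, F_u = 58 ksi): end bolts L_c = 2.5 − 1.25/2 = 1.875, R_n = min(1.2×1.875×0.5×58, 2.4×1.125×0.5×58) = 65.25 kips/bolt; interior L_c = 3.4375 − 1.25 = 2.1875, R_n = 76.125 kips/bolt. φR_n = 0.75 × (3×65.25 + 6×76.125) = 489.4 kips.
Block shear: shear path 2×[2.5+2×3.4375] = 2×9.375 in, A_gv = 9.375, A_nv = 2×(9.375 − 2.5×1.3125)×0.5 = 6.0938 in²; tension across gage: (6.25 − 2×1.3125)×0.5 = 1.8125 in². R_n = min(0.6×58×6.0938, 0.6×36×9.375) + 1.0×58×1.8125 = min(212.06, 202.5) + 105.13 = 307.63 kips. φR_n = 0.75 × 307.63 = 230.7 kips.
Tension rupture (net): A_n = (10.875 − 3×1.3125)×0.5 = 3.4688 in² (U = 1.0, A_e = A_n). φR_n = 0.75 × 58 × 3.4688 = 150.9 kips.
Governing: min(563.6, 489.4, 230.7, 150.9) = 150.9 kips → net-section rupture.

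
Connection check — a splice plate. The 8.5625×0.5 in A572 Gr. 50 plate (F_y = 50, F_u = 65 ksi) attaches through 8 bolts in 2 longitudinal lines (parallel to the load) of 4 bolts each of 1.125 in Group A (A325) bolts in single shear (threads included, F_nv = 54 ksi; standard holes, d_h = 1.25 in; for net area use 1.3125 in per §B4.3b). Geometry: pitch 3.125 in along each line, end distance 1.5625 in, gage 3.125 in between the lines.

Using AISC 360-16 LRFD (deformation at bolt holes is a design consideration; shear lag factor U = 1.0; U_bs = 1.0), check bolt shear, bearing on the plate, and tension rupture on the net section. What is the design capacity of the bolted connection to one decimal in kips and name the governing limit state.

Bolt shear: A_b = π(1.125)²/4 = 0.99402 in². φR_n = 0.75 × 54 × 0.99402 × 8 × 1 = 322.1 kips.
Bearing (0.5 in plate, F_u = 65 ksi): end bolts L_c = 1.5625 − 1.25/2 = 0.9375, R_n = min(1.2×0.9375×0.5×65, 2.4×1.125×0.5×65) = 36.563 kips/bolt; interior L_c = 3.125 − 1.25 = 1.875, R_n = 73.125 kips/bolt. φR_n = 0.75 × (2×36.563 + 6×73.125) = 383.9 kips.
Tension rupture (net): A_n = (8.5625 − 2×1.3125)×0.5 = 2.9688 in² (U = 1.0, A_e = A_n). φR_n = 0.75 × 65 × 2.9688 = 144.7 kips.
Governing: min(322.1, 383.9, 144.7) = 144.7 kips → net-section rupture.

144.7 kips (net-section rupture governs)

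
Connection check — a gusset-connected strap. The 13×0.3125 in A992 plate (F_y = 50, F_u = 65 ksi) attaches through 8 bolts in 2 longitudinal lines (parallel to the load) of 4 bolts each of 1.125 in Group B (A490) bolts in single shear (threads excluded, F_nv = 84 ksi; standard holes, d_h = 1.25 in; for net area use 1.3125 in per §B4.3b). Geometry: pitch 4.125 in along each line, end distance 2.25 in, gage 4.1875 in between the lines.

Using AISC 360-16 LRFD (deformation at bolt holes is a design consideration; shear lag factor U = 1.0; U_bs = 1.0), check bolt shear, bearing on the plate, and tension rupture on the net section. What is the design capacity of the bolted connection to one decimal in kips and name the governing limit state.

158.1 kips (net-section rupture governs)

Bolt shear: A_b = π(1.125)²/4 = 0.99402 in². φR_n = 0.75 × 84 × 0.99402 × 8 × 1 = 501.0 kips.
Bearing (0.3125 in plate, F_u = 65 ksi): end bolts L_c = 2.25 − 1.25/2 = 1.625, R_n = min(1.2×1.625×0.3125×65, 2.4×1.125×0.3125×65) = 39.609 kips/bolt; interior L_c = 4.125 − 1.25 = 2.875, R_n = 54.844 kips/bolt. φR_n = 0.75 × (2×39.609 + 6×54.844) = 306.2 kips.
Tension rupture (net): A_n = (13 − 2×1.3125)×0.3125 = 3.2422 in² (U = 1.0, A_e = A_n). φR_n = 0.75 × 65 × 3.2422 = 158.1 kips.
Governing: min(501.0, 306.2, 158.1) = 158.1 kips → net-section rupture.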